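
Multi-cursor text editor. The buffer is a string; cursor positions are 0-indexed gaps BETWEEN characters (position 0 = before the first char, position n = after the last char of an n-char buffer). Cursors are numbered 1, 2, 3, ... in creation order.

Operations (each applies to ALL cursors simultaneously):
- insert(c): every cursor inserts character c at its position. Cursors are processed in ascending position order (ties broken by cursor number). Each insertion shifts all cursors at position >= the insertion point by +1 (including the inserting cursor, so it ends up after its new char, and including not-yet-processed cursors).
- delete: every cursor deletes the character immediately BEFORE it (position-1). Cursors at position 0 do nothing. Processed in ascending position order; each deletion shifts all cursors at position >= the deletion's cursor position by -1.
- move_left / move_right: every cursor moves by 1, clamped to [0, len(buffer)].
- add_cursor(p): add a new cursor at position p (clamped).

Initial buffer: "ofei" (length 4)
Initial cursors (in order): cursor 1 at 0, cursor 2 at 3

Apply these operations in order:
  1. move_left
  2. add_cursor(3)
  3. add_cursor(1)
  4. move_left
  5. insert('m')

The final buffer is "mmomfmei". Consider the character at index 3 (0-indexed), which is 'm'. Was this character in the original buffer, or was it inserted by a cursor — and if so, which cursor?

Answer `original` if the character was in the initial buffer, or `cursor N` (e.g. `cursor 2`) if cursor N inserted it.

After op 1 (move_left): buffer="ofei" (len 4), cursors c1@0 c2@2, authorship ....
After op 2 (add_cursor(3)): buffer="ofei" (len 4), cursors c1@0 c2@2 c3@3, authorship ....
After op 3 (add_cursor(1)): buffer="ofei" (len 4), cursors c1@0 c4@1 c2@2 c3@3, authorship ....
After op 4 (move_left): buffer="ofei" (len 4), cursors c1@0 c4@0 c2@1 c3@2, authorship ....
After op 5 (insert('m')): buffer="mmomfmei" (len 8), cursors c1@2 c4@2 c2@4 c3@6, authorship 14.2.3..
Authorship (.=original, N=cursor N): 1 4 . 2 . 3 . .
Index 3: author = 2

Answer: cursor 2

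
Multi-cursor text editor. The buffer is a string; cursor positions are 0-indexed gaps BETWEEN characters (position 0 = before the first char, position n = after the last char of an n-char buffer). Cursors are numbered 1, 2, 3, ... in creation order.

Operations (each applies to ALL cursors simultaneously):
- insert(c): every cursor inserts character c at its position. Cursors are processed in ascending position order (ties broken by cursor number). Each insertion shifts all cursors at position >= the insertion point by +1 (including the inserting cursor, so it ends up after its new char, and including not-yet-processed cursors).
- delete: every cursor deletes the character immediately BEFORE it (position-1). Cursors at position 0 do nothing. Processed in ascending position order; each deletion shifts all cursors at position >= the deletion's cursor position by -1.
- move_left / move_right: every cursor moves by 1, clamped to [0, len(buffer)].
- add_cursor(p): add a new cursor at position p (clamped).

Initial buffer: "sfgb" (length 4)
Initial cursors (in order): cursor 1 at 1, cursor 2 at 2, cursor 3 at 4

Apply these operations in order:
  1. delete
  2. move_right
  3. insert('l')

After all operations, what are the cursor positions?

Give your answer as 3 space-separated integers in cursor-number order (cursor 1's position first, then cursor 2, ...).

After op 1 (delete): buffer="g" (len 1), cursors c1@0 c2@0 c3@1, authorship .
After op 2 (move_right): buffer="g" (len 1), cursors c1@1 c2@1 c3@1, authorship .
After op 3 (insert('l')): buffer="glll" (len 4), cursors c1@4 c2@4 c3@4, authorship .123

Answer: 4 4 4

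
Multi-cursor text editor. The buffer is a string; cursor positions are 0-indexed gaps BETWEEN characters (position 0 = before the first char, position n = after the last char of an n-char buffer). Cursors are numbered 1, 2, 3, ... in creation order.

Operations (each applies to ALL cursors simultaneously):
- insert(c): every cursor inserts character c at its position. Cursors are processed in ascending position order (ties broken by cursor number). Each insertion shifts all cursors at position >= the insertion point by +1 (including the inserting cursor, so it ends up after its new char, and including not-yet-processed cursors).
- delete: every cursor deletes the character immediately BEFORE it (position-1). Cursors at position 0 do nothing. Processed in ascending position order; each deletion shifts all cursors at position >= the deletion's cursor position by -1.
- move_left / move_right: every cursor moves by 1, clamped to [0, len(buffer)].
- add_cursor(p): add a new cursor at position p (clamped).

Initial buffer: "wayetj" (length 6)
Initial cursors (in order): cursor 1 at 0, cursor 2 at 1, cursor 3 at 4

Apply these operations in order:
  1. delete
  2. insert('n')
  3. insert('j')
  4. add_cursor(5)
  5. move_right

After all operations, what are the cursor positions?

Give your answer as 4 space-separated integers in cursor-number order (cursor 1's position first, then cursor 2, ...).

Answer: 5 5 9 6

Derivation:
After op 1 (delete): buffer="aytj" (len 4), cursors c1@0 c2@0 c3@2, authorship ....
After op 2 (insert('n')): buffer="nnayntj" (len 7), cursors c1@2 c2@2 c3@5, authorship 12..3..
After op 3 (insert('j')): buffer="nnjjaynjtj" (len 10), cursors c1@4 c2@4 c3@8, authorship 1212..33..
After op 4 (add_cursor(5)): buffer="nnjjaynjtj" (len 10), cursors c1@4 c2@4 c4@5 c3@8, authorship 1212..33..
After op 5 (move_right): buffer="nnjjaynjtj" (len 10), cursors c1@5 c2@5 c4@6 c3@9, authorship 1212..33..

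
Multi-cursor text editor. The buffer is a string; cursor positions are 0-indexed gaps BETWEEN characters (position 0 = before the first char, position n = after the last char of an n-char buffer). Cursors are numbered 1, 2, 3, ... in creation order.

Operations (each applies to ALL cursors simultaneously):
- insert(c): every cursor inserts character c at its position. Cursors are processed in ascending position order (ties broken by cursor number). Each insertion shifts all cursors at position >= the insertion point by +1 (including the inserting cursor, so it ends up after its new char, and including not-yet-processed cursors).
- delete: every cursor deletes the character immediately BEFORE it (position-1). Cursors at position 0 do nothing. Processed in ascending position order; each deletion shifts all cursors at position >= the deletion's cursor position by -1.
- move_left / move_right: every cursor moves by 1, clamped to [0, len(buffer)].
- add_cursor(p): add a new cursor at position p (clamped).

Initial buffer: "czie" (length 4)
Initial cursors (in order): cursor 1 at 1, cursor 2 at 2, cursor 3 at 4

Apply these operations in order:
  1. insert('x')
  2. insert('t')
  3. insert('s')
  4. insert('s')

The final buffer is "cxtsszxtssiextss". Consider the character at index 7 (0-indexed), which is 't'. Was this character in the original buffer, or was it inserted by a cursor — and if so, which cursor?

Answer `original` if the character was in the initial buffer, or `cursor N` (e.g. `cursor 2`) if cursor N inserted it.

Answer: cursor 2

Derivation:
After op 1 (insert('x')): buffer="cxzxiex" (len 7), cursors c1@2 c2@4 c3@7, authorship .1.2..3
After op 2 (insert('t')): buffer="cxtzxtiext" (len 10), cursors c1@3 c2@6 c3@10, authorship .11.22..33
After op 3 (insert('s')): buffer="cxtszxtsiexts" (len 13), cursors c1@4 c2@8 c3@13, authorship .111.222..333
After op 4 (insert('s')): buffer="cxtsszxtssiextss" (len 16), cursors c1@5 c2@10 c3@16, authorship .1111.2222..3333
Authorship (.=original, N=cursor N): . 1 1 1 1 . 2 2 2 2 . . 3 3 3 3
Index 7: author = 2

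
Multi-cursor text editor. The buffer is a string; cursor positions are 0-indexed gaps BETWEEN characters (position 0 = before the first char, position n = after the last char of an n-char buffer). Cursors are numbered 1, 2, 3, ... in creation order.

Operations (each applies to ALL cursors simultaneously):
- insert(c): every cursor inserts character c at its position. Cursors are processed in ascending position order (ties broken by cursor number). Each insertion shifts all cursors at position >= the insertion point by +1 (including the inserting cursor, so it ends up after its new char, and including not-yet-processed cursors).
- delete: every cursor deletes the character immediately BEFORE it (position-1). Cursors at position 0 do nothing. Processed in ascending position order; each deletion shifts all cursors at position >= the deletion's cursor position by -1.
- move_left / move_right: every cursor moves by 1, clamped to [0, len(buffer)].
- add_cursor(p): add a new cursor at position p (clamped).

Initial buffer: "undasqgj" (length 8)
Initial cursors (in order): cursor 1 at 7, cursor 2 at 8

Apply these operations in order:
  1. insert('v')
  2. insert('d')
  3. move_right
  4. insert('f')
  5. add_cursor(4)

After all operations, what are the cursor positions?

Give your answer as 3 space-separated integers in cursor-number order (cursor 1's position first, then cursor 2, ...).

Answer: 11 14 4

Derivation:
After op 1 (insert('v')): buffer="undasqgvjv" (len 10), cursors c1@8 c2@10, authorship .......1.2
After op 2 (insert('d')): buffer="undasqgvdjvd" (len 12), cursors c1@9 c2@12, authorship .......11.22
After op 3 (move_right): buffer="undasqgvdjvd" (len 12), cursors c1@10 c2@12, authorship .......11.22
After op 4 (insert('f')): buffer="undasqgvdjfvdf" (len 14), cursors c1@11 c2@14, authorship .......11.1222
After op 5 (add_cursor(4)): buffer="undasqgvdjfvdf" (len 14), cursors c3@4 c1@11 c2@14, authorship .......11.1222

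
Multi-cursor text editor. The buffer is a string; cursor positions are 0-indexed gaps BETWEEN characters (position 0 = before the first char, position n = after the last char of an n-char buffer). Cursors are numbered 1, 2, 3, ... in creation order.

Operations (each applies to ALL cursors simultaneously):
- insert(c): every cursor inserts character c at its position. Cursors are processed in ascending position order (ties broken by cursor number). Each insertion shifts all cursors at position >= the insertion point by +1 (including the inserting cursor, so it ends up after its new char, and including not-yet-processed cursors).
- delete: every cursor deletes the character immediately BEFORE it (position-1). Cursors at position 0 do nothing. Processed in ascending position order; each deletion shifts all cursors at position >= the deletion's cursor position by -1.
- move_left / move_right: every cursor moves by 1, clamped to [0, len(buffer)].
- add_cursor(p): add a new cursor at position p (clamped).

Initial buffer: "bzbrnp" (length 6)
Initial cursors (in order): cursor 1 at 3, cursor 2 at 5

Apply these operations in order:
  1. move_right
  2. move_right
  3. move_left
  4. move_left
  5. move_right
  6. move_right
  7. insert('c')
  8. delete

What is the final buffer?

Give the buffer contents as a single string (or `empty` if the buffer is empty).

Answer: bzbrnp

Derivation:
After op 1 (move_right): buffer="bzbrnp" (len 6), cursors c1@4 c2@6, authorship ......
After op 2 (move_right): buffer="bzbrnp" (len 6), cursors c1@5 c2@6, authorship ......
After op 3 (move_left): buffer="bzbrnp" (len 6), cursors c1@4 c2@5, authorship ......
After op 4 (move_left): buffer="bzbrnp" (len 6), cursors c1@3 c2@4, authorship ......
After op 5 (move_right): buffer="bzbrnp" (len 6), cursors c1@4 c2@5, authorship ......
After op 6 (move_right): buffer="bzbrnp" (len 6), cursors c1@5 c2@6, authorship ......
After op 7 (insert('c')): buffer="bzbrncpc" (len 8), cursors c1@6 c2@8, authorship .....1.2
After op 8 (delete): buffer="bzbrnp" (len 6), cursors c1@5 c2@6, authorship ......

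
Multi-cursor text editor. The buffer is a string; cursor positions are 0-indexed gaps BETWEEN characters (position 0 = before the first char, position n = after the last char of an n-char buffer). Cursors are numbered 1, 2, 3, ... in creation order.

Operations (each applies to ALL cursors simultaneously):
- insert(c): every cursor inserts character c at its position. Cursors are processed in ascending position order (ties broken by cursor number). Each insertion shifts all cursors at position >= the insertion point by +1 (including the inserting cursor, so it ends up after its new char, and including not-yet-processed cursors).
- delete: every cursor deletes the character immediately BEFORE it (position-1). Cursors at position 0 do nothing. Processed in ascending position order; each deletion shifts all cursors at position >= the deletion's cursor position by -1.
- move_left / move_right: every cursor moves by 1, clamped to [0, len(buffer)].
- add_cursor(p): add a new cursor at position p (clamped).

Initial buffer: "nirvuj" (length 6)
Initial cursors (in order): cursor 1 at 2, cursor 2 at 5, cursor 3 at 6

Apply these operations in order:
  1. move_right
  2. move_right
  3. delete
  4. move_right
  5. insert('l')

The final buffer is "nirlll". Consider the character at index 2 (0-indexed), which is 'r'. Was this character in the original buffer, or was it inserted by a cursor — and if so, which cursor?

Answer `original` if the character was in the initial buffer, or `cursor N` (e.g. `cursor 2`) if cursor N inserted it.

Answer: original

Derivation:
After op 1 (move_right): buffer="nirvuj" (len 6), cursors c1@3 c2@6 c3@6, authorship ......
After op 2 (move_right): buffer="nirvuj" (len 6), cursors c1@4 c2@6 c3@6, authorship ......
After op 3 (delete): buffer="nir" (len 3), cursors c1@3 c2@3 c3@3, authorship ...
After op 4 (move_right): buffer="nir" (len 3), cursors c1@3 c2@3 c3@3, authorship ...
After op 5 (insert('l')): buffer="nirlll" (len 6), cursors c1@6 c2@6 c3@6, authorship ...123
Authorship (.=original, N=cursor N): . . . 1 2 3
Index 2: author = original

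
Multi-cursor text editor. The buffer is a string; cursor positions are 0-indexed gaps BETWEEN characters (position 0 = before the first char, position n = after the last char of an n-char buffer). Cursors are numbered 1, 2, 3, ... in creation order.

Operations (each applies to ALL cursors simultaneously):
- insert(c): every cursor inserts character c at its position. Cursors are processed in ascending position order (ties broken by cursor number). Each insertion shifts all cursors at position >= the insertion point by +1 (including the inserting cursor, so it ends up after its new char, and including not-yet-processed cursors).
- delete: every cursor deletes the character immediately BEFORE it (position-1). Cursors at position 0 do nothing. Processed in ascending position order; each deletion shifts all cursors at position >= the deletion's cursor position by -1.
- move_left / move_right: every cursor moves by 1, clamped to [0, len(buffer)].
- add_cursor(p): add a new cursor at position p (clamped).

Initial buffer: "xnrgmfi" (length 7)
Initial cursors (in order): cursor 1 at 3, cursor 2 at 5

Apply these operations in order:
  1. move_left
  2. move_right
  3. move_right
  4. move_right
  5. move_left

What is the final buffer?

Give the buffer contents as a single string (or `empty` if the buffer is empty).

After op 1 (move_left): buffer="xnrgmfi" (len 7), cursors c1@2 c2@4, authorship .......
After op 2 (move_right): buffer="xnrgmfi" (len 7), cursors c1@3 c2@5, authorship .......
After op 3 (move_right): buffer="xnrgmfi" (len 7), cursors c1@4 c2@6, authorship .......
After op 4 (move_right): buffer="xnrgmfi" (len 7), cursors c1@5 c2@7, authorship .......
After op 5 (move_left): buffer="xnrgmfi" (len 7), cursors c1@4 c2@6, authorship .......

Answer: xnrgmfi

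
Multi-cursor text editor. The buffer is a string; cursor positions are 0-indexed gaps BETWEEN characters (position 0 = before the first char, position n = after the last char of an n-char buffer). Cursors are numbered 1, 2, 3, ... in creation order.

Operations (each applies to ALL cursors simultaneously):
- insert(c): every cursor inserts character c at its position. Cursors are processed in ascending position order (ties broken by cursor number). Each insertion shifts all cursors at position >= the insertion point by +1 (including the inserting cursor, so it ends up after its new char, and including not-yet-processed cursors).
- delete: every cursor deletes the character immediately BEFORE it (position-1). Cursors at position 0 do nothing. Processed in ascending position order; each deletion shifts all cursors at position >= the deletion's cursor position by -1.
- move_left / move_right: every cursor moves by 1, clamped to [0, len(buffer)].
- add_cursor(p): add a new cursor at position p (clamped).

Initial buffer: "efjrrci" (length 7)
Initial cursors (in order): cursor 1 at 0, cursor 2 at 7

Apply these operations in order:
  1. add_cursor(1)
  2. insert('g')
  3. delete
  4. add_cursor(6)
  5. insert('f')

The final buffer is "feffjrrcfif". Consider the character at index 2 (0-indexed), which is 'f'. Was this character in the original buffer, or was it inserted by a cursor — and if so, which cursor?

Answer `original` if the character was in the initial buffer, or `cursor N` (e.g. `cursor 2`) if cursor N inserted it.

Answer: cursor 3

Derivation:
After op 1 (add_cursor(1)): buffer="efjrrci" (len 7), cursors c1@0 c3@1 c2@7, authorship .......
After op 2 (insert('g')): buffer="gegfjrrcig" (len 10), cursors c1@1 c3@3 c2@10, authorship 1.3......2
After op 3 (delete): buffer="efjrrci" (len 7), cursors c1@0 c3@1 c2@7, authorship .......
After op 4 (add_cursor(6)): buffer="efjrrci" (len 7), cursors c1@0 c3@1 c4@6 c2@7, authorship .......
After op 5 (insert('f')): buffer="feffjrrcfif" (len 11), cursors c1@1 c3@3 c4@9 c2@11, authorship 1.3.....4.2
Authorship (.=original, N=cursor N): 1 . 3 . . . . . 4 . 2
Index 2: author = 3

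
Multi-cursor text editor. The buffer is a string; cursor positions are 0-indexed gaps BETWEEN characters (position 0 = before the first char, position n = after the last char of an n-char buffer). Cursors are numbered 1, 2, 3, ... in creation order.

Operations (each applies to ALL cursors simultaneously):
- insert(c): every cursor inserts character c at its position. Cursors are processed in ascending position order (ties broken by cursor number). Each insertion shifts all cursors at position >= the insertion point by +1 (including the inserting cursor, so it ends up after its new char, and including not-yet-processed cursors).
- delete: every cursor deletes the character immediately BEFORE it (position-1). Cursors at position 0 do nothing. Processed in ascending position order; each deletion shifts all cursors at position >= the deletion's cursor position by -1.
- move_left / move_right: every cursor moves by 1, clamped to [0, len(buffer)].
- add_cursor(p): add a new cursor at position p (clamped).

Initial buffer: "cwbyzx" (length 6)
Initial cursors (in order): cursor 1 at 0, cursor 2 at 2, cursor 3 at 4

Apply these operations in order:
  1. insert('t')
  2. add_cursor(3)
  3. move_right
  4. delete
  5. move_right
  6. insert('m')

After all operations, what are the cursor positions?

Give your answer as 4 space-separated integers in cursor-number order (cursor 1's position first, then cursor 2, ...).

After op 1 (insert('t')): buffer="tcwtbytzx" (len 9), cursors c1@1 c2@4 c3@7, authorship 1..2..3..
After op 2 (add_cursor(3)): buffer="tcwtbytzx" (len 9), cursors c1@1 c4@3 c2@4 c3@7, authorship 1..2..3..
After op 3 (move_right): buffer="tcwtbytzx" (len 9), cursors c1@2 c4@4 c2@5 c3@8, authorship 1..2..3..
After op 4 (delete): buffer="twytx" (len 5), cursors c1@1 c2@2 c4@2 c3@4, authorship 1..3.
After op 5 (move_right): buffer="twytx" (len 5), cursors c1@2 c2@3 c4@3 c3@5, authorship 1..3.
After op 6 (insert('m')): buffer="twmymmtxm" (len 9), cursors c1@3 c2@6 c4@6 c3@9, authorship 1.1.243.3

Answer: 3 6 9 6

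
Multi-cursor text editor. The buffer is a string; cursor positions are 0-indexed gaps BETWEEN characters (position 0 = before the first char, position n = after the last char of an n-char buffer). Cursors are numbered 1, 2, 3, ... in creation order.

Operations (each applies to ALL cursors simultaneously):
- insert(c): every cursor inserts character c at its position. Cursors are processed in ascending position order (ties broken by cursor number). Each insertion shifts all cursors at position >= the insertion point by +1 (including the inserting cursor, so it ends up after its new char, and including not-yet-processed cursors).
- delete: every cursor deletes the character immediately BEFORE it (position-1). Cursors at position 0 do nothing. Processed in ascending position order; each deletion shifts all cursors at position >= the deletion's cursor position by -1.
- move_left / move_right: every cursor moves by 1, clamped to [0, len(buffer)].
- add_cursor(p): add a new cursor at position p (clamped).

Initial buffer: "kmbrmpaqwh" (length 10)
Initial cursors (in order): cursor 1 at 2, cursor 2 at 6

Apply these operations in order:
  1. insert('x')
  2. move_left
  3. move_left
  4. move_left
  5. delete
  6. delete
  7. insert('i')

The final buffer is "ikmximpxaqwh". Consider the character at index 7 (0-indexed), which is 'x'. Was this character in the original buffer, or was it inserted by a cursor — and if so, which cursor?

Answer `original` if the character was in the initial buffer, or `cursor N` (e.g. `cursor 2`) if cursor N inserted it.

Answer: cursor 2

Derivation:
After op 1 (insert('x')): buffer="kmxbrmpxaqwh" (len 12), cursors c1@3 c2@8, authorship ..1....2....
After op 2 (move_left): buffer="kmxbrmpxaqwh" (len 12), cursors c1@2 c2@7, authorship ..1....2....
After op 3 (move_left): buffer="kmxbrmpxaqwh" (len 12), cursors c1@1 c2@6, authorship ..1....2....
After op 4 (move_left): buffer="kmxbrmpxaqwh" (len 12), cursors c1@0 c2@5, authorship ..1....2....
After op 5 (delete): buffer="kmxbmpxaqwh" (len 11), cursors c1@0 c2@4, authorship ..1...2....
After op 6 (delete): buffer="kmxmpxaqwh" (len 10), cursors c1@0 c2@3, authorship ..1..2....
After op 7 (insert('i')): buffer="ikmximpxaqwh" (len 12), cursors c1@1 c2@5, authorship 1..12..2....
Authorship (.=original, N=cursor N): 1 . . 1 2 . . 2 . . . .
Index 7: author = 2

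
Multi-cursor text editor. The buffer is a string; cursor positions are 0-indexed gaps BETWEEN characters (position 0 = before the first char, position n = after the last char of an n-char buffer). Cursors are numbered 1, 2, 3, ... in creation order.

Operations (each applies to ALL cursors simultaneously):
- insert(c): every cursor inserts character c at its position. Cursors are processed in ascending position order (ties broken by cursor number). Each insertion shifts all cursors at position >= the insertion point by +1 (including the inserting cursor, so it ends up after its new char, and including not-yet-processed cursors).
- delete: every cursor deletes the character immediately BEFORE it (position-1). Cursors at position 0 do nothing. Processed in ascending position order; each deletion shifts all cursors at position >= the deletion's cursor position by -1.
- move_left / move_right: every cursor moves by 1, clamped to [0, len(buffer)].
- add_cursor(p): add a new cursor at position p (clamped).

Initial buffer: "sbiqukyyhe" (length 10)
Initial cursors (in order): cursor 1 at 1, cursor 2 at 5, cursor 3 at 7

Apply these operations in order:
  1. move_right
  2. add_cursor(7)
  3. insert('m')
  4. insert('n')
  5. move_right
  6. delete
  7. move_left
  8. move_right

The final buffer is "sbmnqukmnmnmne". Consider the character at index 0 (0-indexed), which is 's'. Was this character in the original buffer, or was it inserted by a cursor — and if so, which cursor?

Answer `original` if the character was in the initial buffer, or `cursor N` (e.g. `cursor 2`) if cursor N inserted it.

After op 1 (move_right): buffer="sbiqukyyhe" (len 10), cursors c1@2 c2@6 c3@8, authorship ..........
After op 2 (add_cursor(7)): buffer="sbiqukyyhe" (len 10), cursors c1@2 c2@6 c4@7 c3@8, authorship ..........
After op 3 (insert('m')): buffer="sbmiqukmymymhe" (len 14), cursors c1@3 c2@8 c4@10 c3@12, authorship ..1....2.4.3..
After op 4 (insert('n')): buffer="sbmniqukmnymnymnhe" (len 18), cursors c1@4 c2@10 c4@13 c3@16, authorship ..11....22.44.33..
After op 5 (move_right): buffer="sbmniqukmnymnymnhe" (len 18), cursors c1@5 c2@11 c4@14 c3@17, authorship ..11....22.44.33..
After op 6 (delete): buffer="sbmnqukmnmnmne" (len 14), cursors c1@4 c2@9 c4@11 c3@13, authorship ..11...224433.
After op 7 (move_left): buffer="sbmnqukmnmnmne" (len 14), cursors c1@3 c2@8 c4@10 c3@12, authorship ..11...224433.
After op 8 (move_right): buffer="sbmnqukmnmnmne" (len 14), cursors c1@4 c2@9 c4@11 c3@13, authorship ..11...224433.
Authorship (.=original, N=cursor N): . . 1 1 . . . 2 2 4 4 3 3 .
Index 0: author = original

Answer: original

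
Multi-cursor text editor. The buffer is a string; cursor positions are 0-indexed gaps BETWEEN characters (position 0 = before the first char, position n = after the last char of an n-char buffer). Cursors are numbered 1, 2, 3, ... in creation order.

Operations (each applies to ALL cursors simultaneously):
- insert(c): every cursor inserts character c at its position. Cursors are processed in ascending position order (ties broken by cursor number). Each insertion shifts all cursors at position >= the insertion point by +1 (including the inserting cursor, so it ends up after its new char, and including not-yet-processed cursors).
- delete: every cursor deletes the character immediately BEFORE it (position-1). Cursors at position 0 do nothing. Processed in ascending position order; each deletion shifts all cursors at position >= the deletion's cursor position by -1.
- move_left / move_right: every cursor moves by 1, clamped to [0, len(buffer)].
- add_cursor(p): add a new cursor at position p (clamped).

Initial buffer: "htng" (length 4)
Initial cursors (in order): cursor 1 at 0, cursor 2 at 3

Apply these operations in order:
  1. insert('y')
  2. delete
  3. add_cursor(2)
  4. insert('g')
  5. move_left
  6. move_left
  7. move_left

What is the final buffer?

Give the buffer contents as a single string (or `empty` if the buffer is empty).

After op 1 (insert('y')): buffer="yhtnyg" (len 6), cursors c1@1 c2@5, authorship 1...2.
After op 2 (delete): buffer="htng" (len 4), cursors c1@0 c2@3, authorship ....
After op 3 (add_cursor(2)): buffer="htng" (len 4), cursors c1@0 c3@2 c2@3, authorship ....
After op 4 (insert('g')): buffer="ghtgngg" (len 7), cursors c1@1 c3@4 c2@6, authorship 1..3.2.
After op 5 (move_left): buffer="ghtgngg" (len 7), cursors c1@0 c3@3 c2@5, authorship 1..3.2.
After op 6 (move_left): buffer="ghtgngg" (len 7), cursors c1@0 c3@2 c2@4, authorship 1..3.2.
After op 7 (move_left): buffer="ghtgngg" (len 7), cursors c1@0 c3@1 c2@3, authorship 1..3.2.

Answer: ghtgngg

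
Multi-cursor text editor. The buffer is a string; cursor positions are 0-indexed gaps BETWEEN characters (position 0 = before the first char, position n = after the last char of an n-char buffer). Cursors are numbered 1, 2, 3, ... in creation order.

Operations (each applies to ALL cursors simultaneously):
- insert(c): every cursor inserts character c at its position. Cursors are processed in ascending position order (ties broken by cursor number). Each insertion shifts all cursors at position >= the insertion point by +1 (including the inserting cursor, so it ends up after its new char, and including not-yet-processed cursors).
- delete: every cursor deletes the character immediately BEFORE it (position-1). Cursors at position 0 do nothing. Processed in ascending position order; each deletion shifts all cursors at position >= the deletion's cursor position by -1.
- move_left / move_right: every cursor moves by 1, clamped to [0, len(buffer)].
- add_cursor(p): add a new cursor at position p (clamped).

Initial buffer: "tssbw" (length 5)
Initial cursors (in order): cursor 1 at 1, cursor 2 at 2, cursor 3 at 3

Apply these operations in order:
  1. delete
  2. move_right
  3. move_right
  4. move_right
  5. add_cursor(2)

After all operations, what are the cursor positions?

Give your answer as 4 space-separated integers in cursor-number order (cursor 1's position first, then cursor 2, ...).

Answer: 2 2 2 2

Derivation:
After op 1 (delete): buffer="bw" (len 2), cursors c1@0 c2@0 c3@0, authorship ..
After op 2 (move_right): buffer="bw" (len 2), cursors c1@1 c2@1 c3@1, authorship ..
After op 3 (move_right): buffer="bw" (len 2), cursors c1@2 c2@2 c3@2, authorship ..
After op 4 (move_right): buffer="bw" (len 2), cursors c1@2 c2@2 c3@2, authorship ..
After op 5 (add_cursor(2)): buffer="bw" (len 2), cursors c1@2 c2@2 c3@2 c4@2, authorship ..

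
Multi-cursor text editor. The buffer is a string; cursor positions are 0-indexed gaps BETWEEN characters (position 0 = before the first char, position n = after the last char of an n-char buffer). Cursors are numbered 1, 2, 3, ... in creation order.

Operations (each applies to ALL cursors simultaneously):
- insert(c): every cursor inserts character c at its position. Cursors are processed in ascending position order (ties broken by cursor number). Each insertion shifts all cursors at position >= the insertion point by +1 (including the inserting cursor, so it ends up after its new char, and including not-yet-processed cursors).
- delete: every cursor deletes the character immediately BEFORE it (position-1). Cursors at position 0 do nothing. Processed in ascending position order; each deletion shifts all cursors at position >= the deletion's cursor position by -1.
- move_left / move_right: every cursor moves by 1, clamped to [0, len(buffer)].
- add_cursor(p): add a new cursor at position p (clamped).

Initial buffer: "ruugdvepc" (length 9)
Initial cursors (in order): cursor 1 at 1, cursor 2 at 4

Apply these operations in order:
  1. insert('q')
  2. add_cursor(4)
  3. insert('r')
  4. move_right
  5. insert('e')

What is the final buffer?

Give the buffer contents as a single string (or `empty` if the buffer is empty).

Answer: rqrueurgeqrdevepc

Derivation:
After op 1 (insert('q')): buffer="rquugqdvepc" (len 11), cursors c1@2 c2@6, authorship .1...2.....
After op 2 (add_cursor(4)): buffer="rquugqdvepc" (len 11), cursors c1@2 c3@4 c2@6, authorship .1...2.....
After op 3 (insert('r')): buffer="rqruurgqrdvepc" (len 14), cursors c1@3 c3@6 c2@9, authorship .11..3.22.....
After op 4 (move_right): buffer="rqruurgqrdvepc" (len 14), cursors c1@4 c3@7 c2@10, authorship .11..3.22.....
After op 5 (insert('e')): buffer="rqrueurgeqrdevepc" (len 17), cursors c1@5 c3@9 c2@13, authorship .11.1.3.322.2....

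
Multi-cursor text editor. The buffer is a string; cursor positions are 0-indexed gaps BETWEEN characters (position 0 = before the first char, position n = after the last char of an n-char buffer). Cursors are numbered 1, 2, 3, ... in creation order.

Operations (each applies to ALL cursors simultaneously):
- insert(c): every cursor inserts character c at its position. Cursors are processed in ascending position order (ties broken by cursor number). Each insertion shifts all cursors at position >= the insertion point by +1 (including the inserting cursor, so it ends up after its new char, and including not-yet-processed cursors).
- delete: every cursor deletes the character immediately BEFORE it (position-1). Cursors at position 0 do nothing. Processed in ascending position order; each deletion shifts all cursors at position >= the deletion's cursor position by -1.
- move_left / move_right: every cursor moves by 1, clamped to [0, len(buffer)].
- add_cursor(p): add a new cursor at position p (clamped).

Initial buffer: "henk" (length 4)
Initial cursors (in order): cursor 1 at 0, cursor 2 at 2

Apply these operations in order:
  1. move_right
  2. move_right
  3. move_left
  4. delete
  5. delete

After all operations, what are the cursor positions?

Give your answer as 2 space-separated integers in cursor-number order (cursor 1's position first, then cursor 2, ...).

After op 1 (move_right): buffer="henk" (len 4), cursors c1@1 c2@3, authorship ....
After op 2 (move_right): buffer="henk" (len 4), cursors c1@2 c2@4, authorship ....
After op 3 (move_left): buffer="henk" (len 4), cursors c1@1 c2@3, authorship ....
After op 4 (delete): buffer="ek" (len 2), cursors c1@0 c2@1, authorship ..
After op 5 (delete): buffer="k" (len 1), cursors c1@0 c2@0, authorship .

Answer: 0 0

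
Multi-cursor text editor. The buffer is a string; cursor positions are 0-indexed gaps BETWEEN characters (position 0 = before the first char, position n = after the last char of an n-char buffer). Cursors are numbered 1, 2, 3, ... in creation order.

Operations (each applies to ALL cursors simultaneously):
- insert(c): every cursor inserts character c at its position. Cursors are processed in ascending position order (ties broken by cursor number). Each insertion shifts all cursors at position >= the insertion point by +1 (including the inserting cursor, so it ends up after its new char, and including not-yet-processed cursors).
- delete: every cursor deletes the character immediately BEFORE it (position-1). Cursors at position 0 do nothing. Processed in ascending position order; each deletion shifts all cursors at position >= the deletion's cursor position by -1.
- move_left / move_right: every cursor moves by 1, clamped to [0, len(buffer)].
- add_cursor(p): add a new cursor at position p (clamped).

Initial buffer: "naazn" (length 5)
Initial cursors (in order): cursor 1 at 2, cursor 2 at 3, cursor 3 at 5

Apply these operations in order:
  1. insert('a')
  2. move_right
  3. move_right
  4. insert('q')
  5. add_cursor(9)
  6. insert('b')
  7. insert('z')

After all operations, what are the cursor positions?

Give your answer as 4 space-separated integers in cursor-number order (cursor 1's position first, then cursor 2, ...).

After op 1 (insert('a')): buffer="naaaazna" (len 8), cursors c1@3 c2@5 c3@8, authorship ..1.2..3
After op 2 (move_right): buffer="naaaazna" (len 8), cursors c1@4 c2@6 c3@8, authorship ..1.2..3
After op 3 (move_right): buffer="naaaazna" (len 8), cursors c1@5 c2@7 c3@8, authorship ..1.2..3
After op 4 (insert('q')): buffer="naaaaqznqaq" (len 11), cursors c1@6 c2@9 c3@11, authorship ..1.21..233
After op 5 (add_cursor(9)): buffer="naaaaqznqaq" (len 11), cursors c1@6 c2@9 c4@9 c3@11, authorship ..1.21..233
After op 6 (insert('b')): buffer="naaaaqbznqbbaqb" (len 15), cursors c1@7 c2@12 c4@12 c3@15, authorship ..1.211..224333
After op 7 (insert('z')): buffer="naaaaqbzznqbbzzaqbz" (len 19), cursors c1@8 c2@15 c4@15 c3@19, authorship ..1.2111..224243333

Answer: 8 15 19 15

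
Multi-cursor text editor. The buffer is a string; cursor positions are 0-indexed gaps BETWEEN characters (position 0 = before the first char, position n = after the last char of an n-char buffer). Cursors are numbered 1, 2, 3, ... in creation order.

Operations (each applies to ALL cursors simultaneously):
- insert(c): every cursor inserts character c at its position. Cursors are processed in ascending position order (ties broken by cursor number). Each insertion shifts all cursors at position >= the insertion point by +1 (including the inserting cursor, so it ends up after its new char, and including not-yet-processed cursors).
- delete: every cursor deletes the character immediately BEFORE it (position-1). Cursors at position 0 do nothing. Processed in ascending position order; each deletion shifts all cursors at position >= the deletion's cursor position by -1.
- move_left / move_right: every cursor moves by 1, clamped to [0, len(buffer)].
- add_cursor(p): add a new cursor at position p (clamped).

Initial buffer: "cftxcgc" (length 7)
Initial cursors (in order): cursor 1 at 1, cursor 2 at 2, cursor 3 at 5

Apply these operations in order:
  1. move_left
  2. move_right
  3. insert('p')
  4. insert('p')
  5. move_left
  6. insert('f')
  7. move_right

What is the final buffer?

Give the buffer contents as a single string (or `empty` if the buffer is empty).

After op 1 (move_left): buffer="cftxcgc" (len 7), cursors c1@0 c2@1 c3@4, authorship .......
After op 2 (move_right): buffer="cftxcgc" (len 7), cursors c1@1 c2@2 c3@5, authorship .......
After op 3 (insert('p')): buffer="cpfptxcpgc" (len 10), cursors c1@2 c2@4 c3@8, authorship .1.2...3..
After op 4 (insert('p')): buffer="cppfpptxcppgc" (len 13), cursors c1@3 c2@6 c3@11, authorship .11.22...33..
After op 5 (move_left): buffer="cppfpptxcppgc" (len 13), cursors c1@2 c2@5 c3@10, authorship .11.22...33..
After op 6 (insert('f')): buffer="cpfpfpfptxcpfpgc" (len 16), cursors c1@3 c2@7 c3@13, authorship .111.222...333..
After op 7 (move_right): buffer="cpfpfpfptxcpfpgc" (len 16), cursors c1@4 c2@8 c3@14, authorship .111.222...333..

Answer: cpfpfpfptxcpfpgc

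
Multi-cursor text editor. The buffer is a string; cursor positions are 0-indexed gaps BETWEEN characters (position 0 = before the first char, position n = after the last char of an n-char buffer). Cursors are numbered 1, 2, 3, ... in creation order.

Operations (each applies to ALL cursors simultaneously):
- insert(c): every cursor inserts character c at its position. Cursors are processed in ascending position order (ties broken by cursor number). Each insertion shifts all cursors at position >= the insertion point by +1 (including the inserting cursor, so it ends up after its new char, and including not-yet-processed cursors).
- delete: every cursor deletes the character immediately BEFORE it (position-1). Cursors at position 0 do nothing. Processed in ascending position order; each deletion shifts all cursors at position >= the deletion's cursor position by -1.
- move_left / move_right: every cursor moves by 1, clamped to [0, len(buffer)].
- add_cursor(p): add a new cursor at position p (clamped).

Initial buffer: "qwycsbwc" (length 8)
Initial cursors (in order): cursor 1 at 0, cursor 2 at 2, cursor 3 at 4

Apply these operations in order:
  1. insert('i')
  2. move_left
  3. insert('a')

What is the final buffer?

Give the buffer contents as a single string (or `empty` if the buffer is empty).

Answer: aiqwaiycaisbwc

Derivation:
After op 1 (insert('i')): buffer="iqwiycisbwc" (len 11), cursors c1@1 c2@4 c3@7, authorship 1..2..3....
After op 2 (move_left): buffer="iqwiycisbwc" (len 11), cursors c1@0 c2@3 c3@6, authorship 1..2..3....
After op 3 (insert('a')): buffer="aiqwaiycaisbwc" (len 14), cursors c1@1 c2@5 c3@9, authorship 11..22..33....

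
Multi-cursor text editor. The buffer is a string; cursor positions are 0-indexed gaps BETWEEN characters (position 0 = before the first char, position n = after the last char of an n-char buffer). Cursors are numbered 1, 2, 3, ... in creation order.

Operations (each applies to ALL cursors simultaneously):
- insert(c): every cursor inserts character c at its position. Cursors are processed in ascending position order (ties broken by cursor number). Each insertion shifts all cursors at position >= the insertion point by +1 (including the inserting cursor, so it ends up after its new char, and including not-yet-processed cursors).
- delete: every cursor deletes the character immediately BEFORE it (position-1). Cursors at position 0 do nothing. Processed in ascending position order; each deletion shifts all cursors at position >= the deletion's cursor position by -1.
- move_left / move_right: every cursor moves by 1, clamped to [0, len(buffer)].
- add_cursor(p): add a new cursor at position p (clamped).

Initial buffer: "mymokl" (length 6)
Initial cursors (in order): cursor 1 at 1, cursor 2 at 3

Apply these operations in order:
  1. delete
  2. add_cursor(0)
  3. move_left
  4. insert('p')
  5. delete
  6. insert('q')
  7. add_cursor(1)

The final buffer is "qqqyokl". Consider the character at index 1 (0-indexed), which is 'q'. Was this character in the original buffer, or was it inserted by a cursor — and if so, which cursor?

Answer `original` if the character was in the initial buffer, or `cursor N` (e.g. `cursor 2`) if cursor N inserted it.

After op 1 (delete): buffer="yokl" (len 4), cursors c1@0 c2@1, authorship ....
After op 2 (add_cursor(0)): buffer="yokl" (len 4), cursors c1@0 c3@0 c2@1, authorship ....
After op 3 (move_left): buffer="yokl" (len 4), cursors c1@0 c2@0 c3@0, authorship ....
After op 4 (insert('p')): buffer="pppyokl" (len 7), cursors c1@3 c2@3 c3@3, authorship 123....
After op 5 (delete): buffer="yokl" (len 4), cursors c1@0 c2@0 c3@0, authorship ....
After op 6 (insert('q')): buffer="qqqyokl" (len 7), cursors c1@3 c2@3 c3@3, authorship 123....
After op 7 (add_cursor(1)): buffer="qqqyokl" (len 7), cursors c4@1 c1@3 c2@3 c3@3, authorship 123....
Authorship (.=original, N=cursor N): 1 2 3 . . . .
Index 1: author = 2

Answer: cursor 2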